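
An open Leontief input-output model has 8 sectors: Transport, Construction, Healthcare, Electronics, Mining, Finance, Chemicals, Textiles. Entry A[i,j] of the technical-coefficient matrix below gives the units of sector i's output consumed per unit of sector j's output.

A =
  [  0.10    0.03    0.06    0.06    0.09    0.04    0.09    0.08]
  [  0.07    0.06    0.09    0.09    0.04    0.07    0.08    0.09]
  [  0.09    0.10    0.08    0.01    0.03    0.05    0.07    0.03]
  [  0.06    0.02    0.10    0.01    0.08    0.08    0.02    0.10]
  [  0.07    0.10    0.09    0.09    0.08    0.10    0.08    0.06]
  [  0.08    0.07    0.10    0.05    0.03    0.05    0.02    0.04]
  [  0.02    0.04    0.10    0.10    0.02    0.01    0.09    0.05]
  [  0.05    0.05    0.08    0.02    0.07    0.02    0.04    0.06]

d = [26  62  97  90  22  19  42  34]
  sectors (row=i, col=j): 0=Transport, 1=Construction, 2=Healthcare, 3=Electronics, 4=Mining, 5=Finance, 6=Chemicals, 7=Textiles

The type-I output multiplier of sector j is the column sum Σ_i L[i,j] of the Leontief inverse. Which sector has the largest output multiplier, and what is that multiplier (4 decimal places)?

Form M = I − A:
  [  0.90   -0.03   -0.06   -0.06   -0.09   -0.04   -0.09   -0.08]
  [ -0.07    0.94   -0.09   -0.09   -0.04   -0.07   -0.08   -0.09]
  [ -0.09   -0.10    0.92   -0.01   -0.03   -0.05   -0.07   -0.03]
  [ -0.06   -0.02   -0.10    0.99   -0.08   -0.08   -0.02   -0.10]
  [ -0.07   -0.10   -0.09   -0.09    0.92   -0.10   -0.08   -0.06]
  [ -0.08   -0.07   -0.10   -0.05   -0.03    0.95   -0.02   -0.04]
  [ -0.02   -0.04   -0.10   -0.10   -0.02   -0.01    0.91   -0.05]
  [ -0.05   -0.05   -0.08   -0.02   -0.07   -0.02   -0.04    0.94]
Leontief inverse L = M⁻¹:
  [  1.1740    0.0945    0.1545    0.1192    0.1523    0.0954    0.1610    0.1489]
  [  0.1482    1.1274    0.1904    0.1476    0.1023    0.1275    0.1506    0.1623]
  [  0.1545    0.1552    1.1590    0.0622    0.0777    0.0956    0.1322    0.0877]
  [  0.1265    0.0806    0.1795    1.0562    0.1312    0.1275    0.0777    0.1545]
  [  0.1618    0.1804    0.2071    0.1609    1.1514    0.1705    0.1626    0.1442]
  [  0.1438    0.1234    0.1749    0.0937    0.0779    1.0959    0.0757    0.0952]
  [  0.0741    0.0883    0.1734    0.1400    0.0632    0.0514    1.1416    0.1021]
  [  0.1044    0.0997    0.1473    0.0619    0.1130    0.0609    0.0918    1.1082]
Total output x = L · d:
  x_0 = 1.1740·26 + 0.0945·62 + 0.1545·97 + 0.1192·90 + 0.1523·22 + 0.0954·19 + 0.1610·42 + 0.1489·34 = 79.0914
  x_1 = 0.1482·26 + 1.1274·62 + 0.1904·97 + 0.1476·90 + 0.1023·22 + 0.1275·19 + 0.1506·42 + 0.1623·34 = 122.0206
  x_2 = 0.1545·26 + 0.1552·62 + 1.1590·97 + 0.0622·90 + 0.0777·22 + 0.0956·19 + 0.1322·42 + 0.0877·34 = 143.7191
  x_3 = 0.1265·26 + 0.0806·62 + 0.1795·97 + 1.0562·90 + 0.1312·22 + 0.1275·19 + 0.0777·42 + 0.1545·34 = 134.5898
  x_4 = 0.1618·26 + 0.1804·62 + 0.2071·97 + 0.1609·90 + 1.1514·22 + 0.1705·19 + 0.1626·42 + 0.1442·34 = 90.2660
  x_5 = 0.1438·26 + 0.1234·62 + 0.1749·97 + 0.0937·90 + 0.0779·22 + 1.0959·19 + 0.0757·42 + 0.0952·34 = 65.7346
  x_6 = 0.0741·26 + 0.0883·62 + 0.1734·97 + 0.1400·90 + 0.0632·22 + 0.0514·19 + 1.1416·42 + 0.1021·34 = 90.6079
  x_7 = 0.1044·26 + 0.0997·62 + 0.1473·97 + 0.0619·90 + 0.1130·22 + 0.0609·19 + 0.0918·42 + 1.1082·34 = 73.9389
Output multipliers (column sums of L):
  Transport: 2.0873
  Construction: 1.9496
  Healthcare: 2.3860
  Electronics: 1.8418
  Mining: 1.8691
  Finance: 1.8248
  Chemicals: 1.9932
  Textiles: 2.0032

Healthcare (2.3860)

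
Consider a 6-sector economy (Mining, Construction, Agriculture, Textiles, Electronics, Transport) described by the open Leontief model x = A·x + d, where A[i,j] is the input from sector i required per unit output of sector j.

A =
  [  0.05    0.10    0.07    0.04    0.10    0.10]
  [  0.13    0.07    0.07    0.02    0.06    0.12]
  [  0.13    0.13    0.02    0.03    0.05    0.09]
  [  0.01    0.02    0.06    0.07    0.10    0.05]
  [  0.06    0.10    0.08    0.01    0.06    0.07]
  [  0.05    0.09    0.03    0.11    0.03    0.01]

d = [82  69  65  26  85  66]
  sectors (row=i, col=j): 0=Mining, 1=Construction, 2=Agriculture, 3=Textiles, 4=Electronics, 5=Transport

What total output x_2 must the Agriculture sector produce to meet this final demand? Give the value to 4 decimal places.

Form M = I − A:
  [  0.95   -0.10   -0.07   -0.04   -0.10   -0.10]
  [ -0.13    0.93   -0.07   -0.02   -0.06   -0.12]
  [ -0.13   -0.13    0.98   -0.03   -0.05   -0.09]
  [ -0.01   -0.02   -0.06    0.93   -0.10   -0.05]
  [ -0.06   -0.10   -0.08   -0.01    0.94   -0.07]
  [ -0.05   -0.09   -0.03   -0.11   -0.03    0.99]
Leontief inverse L = M⁻¹:
  [  1.1094    0.1677    0.1127    0.0751    0.1477    0.1569]
  [  0.1888    1.1419    0.1132    0.0586    0.1109    0.1786]
  [  0.1874    0.1957    1.0646    0.0654    0.1008    0.1499]
  [  0.0450    0.0631    0.0880    1.0929    0.1325    0.0848]
  [  0.1138    0.1592    0.1154    0.0382    1.1002    0.1210]
  [  0.0873    0.1300    0.0615    0.1337    0.0687    1.0519]
Total output x = L · d:
  x_0 = 1.1094·82 + 0.1677·69 + 0.1127·65 + 0.0751·26 + 0.1477·85 + 0.1569·66 = 134.7273
  x_1 = 0.1888·82 + 1.1419·69 + 0.1132·65 + 0.0586·26 + 0.1109·85 + 0.1786·66 = 124.3590
  x_2 = 0.1874·82 + 0.1957·69 + 1.0646·65 + 0.0654·26 + 0.1008·85 + 0.1499·66 = 118.2303
  x_3 = 0.0450·82 + 0.0631·69 + 0.0880·65 + 1.0929·26 + 0.1325·85 + 0.0848·66 = 59.0348
  x_4 = 0.1138·82 + 0.1592·69 + 0.1154·65 + 0.0382·26 + 1.1002·85 + 0.1210·66 = 130.3075
  x_5 = 0.0873·82 + 0.1300·69 + 0.0615·65 + 0.1337·26 + 0.0687·85 + 1.0519·66 = 98.8673

118.2303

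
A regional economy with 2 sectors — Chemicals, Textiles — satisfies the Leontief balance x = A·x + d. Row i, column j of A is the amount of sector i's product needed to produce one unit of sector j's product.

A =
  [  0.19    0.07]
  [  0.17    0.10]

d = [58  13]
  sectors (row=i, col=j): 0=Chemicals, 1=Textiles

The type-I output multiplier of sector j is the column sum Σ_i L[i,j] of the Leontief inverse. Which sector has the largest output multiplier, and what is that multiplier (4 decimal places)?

Chemicals (1.4921)

Form M = I − A:
  [  0.81   -0.07]
  [ -0.17    0.90]
Leontief inverse L = M⁻¹:
  [  1.2551    0.0976]
  [  0.2371    1.1295]
Total output x = L · d:
  x_0 = 1.2551·58 + 0.0976·13 = 74.0622
  x_1 = 0.2371·58 + 1.1295·13 = 28.4340
Output multipliers (column sums of L):
  Chemicals: 1.4921
  Textiles: 1.2272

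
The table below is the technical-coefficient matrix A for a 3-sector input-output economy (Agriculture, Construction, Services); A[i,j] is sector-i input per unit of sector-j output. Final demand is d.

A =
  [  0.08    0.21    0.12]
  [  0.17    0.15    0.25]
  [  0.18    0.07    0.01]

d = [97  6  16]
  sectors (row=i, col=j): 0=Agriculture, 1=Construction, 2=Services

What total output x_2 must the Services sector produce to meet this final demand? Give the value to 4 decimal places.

Form M = I − A:
  [  0.92   -0.21   -0.12]
  [ -0.17    0.85   -0.25]
  [ -0.18   -0.07    0.99]
Leontief inverse L = M⁻¹:
  [  1.1882    0.3119    0.2228]
  [  0.3076    1.2822    0.3611]
  [  0.2378    0.1474    1.0761]
Total output x = L · d:
  x_0 = 1.1882·97 + 0.3119·6 + 0.2228·16 = 120.6891
  x_1 = 0.3076·97 + 1.2822·6 + 0.3611·16 = 43.3046
  x_2 = 0.2378·97 + 0.1474·6 + 1.0761·16 = 41.1670

41.1670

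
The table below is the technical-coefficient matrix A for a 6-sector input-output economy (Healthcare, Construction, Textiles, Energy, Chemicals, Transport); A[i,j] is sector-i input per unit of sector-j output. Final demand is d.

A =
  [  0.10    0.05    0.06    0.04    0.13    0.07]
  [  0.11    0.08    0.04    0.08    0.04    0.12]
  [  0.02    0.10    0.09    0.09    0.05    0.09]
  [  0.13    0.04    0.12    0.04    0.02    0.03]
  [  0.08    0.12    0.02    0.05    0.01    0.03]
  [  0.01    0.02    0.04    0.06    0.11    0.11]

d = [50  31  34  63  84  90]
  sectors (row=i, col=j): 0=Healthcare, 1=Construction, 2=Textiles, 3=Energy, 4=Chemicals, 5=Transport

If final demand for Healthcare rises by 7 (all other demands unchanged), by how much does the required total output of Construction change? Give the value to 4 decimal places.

1.1780

Form M = I − A:
  [  0.90   -0.05   -0.06   -0.04   -0.13   -0.07]
  [ -0.11    0.92   -0.04   -0.08   -0.04   -0.12]
  [ -0.02   -0.10    0.91   -0.09   -0.05   -0.09]
  [ -0.13   -0.04   -0.12    0.96   -0.02   -0.03]
  [ -0.08   -0.12   -0.02   -0.05    0.99   -0.03]
  [ -0.01   -0.02   -0.04   -0.06   -0.11    0.89]
Leontief inverse L = M⁻¹:
  [  1.1550    0.1030    0.1010    0.0831    0.1764    0.1237]
  [  0.1683    1.1273    0.0872    0.1254    0.0948    0.1815]
  [  0.0729    0.1487    1.1367    0.1361    0.0922    0.1484]
  [  0.1766    0.0845    0.1627    1.0798    0.0656    0.0804]
  [  0.1256    0.1540    0.0521    0.0820    1.0453    0.0739]
  [  0.0475    0.0579    0.0716    0.0928    0.1419    1.1503]
Total output x = L · d:
  x_0 = 1.1550·50 + 0.1030·31 + 0.1010·34 + 0.0831·63 + 0.1764·84 + 0.1237·90 = 95.5576
  x_1 = 0.1683·50 + 1.1273·31 + 0.0872·34 + 0.1254·63 + 0.0948·84 + 0.1815·90 = 78.5213
  x_2 = 0.0729·50 + 0.1487·31 + 1.1367·34 + 0.1361·63 + 0.0922·84 + 0.1484·90 = 76.5861
  x_3 = 0.1766·50 + 0.0845·31 + 0.1627·34 + 1.0798·63 + 0.0656·84 + 0.0804·90 = 97.7493
  x_4 = 0.1256·50 + 0.1540·31 + 0.0521·34 + 0.0820·63 + 1.0453·84 + 0.0739·90 = 112.4476
  x_5 = 0.0475·50 + 0.0579·31 + 0.0716·34 + 0.0928·63 + 0.1419·84 + 1.1503·90 = 127.8917
Δx_1 = L[1,0] · Δd_0 = 0.1683 · 7 = 1.1780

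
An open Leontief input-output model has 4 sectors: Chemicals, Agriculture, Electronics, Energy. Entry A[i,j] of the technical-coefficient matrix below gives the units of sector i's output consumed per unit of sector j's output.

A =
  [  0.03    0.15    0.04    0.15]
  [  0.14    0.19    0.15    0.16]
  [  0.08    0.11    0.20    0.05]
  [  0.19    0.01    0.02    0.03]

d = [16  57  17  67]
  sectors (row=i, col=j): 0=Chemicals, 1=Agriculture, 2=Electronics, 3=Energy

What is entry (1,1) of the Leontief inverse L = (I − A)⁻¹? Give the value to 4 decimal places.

Form M = I − A:
  [  0.97   -0.15   -0.04   -0.15]
  [ -0.14    0.81   -0.15   -0.16]
  [ -0.08   -0.11    0.80   -0.05]
  [ -0.19   -0.01   -0.02    0.97]
Leontief inverse L = M⁻¹:
  [  1.1135    0.2228    0.1028    0.2142]
  [  0.2668    1.3238    0.2684    0.2734]
  [  0.1620    0.2082    1.3003    0.1264]
  [  0.2242    0.0616    0.0497    1.0783]
Total output x = L · d:
  x_0 = 1.1135·16 + 0.2228·57 + 0.1028·17 + 0.2142·67 = 46.6195
  x_1 = 0.2668·16 + 1.3238·57 + 0.2684·17 + 0.2734·67 = 102.6074
  x_2 = 0.1620·16 + 0.2082·57 + 1.3003·17 + 0.1264·67 = 45.0324
  x_3 = 0.2242·16 + 0.0616·57 + 0.0497·17 + 1.0783·67 = 80.1901

L[1,1] = 1.3238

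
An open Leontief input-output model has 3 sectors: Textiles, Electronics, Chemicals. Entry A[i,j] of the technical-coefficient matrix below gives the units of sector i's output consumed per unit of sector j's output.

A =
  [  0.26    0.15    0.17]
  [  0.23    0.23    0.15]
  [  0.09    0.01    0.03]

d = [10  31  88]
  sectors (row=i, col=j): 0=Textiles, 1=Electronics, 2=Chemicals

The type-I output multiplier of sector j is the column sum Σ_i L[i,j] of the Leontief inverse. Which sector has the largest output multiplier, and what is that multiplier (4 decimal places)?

Textiles (2.0907)

Form M = I − A:
  [  0.74   -0.15   -0.17]
  [ -0.23    0.77   -0.15]
  [ -0.09   -0.01    0.97]
Leontief inverse L = M⁻¹:
  [  1.4792    0.2921    0.3044]
  [  0.4695    1.3940    0.2979]
  [  0.1421    0.0415    1.0622]
Total output x = L · d:
  x_0 = 1.4792·10 + 0.2921·31 + 0.3044·88 = 50.6344
  x_1 = 0.4695·10 + 1.3940·31 + 0.2979·88 = 74.1214
  x_2 = 0.1421·10 + 0.0415·31 + 1.0622·88 = 96.1838
Output multipliers (column sums of L):
  Textiles: 2.0907
  Electronics: 1.7276
  Chemicals: 1.6645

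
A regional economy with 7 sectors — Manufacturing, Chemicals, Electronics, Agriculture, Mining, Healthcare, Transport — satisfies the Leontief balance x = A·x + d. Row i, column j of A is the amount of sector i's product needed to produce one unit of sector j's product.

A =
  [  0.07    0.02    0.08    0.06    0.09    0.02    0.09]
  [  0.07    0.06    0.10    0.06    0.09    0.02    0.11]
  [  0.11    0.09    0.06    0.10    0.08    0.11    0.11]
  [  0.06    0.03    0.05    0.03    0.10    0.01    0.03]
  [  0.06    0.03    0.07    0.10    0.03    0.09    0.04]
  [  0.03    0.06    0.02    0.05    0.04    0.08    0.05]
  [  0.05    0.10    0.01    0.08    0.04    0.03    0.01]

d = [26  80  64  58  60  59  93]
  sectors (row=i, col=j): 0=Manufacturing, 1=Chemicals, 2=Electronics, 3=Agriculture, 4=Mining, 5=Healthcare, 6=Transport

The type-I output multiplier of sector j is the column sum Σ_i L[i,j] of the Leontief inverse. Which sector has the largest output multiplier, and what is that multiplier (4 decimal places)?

Agriculture (1.8329)

Form M = I − A:
  [  0.93   -0.02   -0.08   -0.06   -0.09   -0.02   -0.09]
  [ -0.07    0.94   -0.10   -0.06   -0.09   -0.02   -0.11]
  [ -0.11   -0.09    0.94   -0.10   -0.08   -0.11   -0.11]
  [ -0.06   -0.03   -0.05    0.97   -0.10   -0.01   -0.03]
  [ -0.06   -0.03   -0.07   -0.10    0.97   -0.09   -0.04]
  [ -0.03   -0.06   -0.02   -0.05   -0.04    0.92   -0.05]
  [ -0.05   -0.10   -0.01   -0.08   -0.04   -0.03    0.99]
Leontief inverse L = M⁻¹:
  [  1.1197    0.0616    0.1210    0.1140    0.1393    0.0594    0.1342]
  [  0.1302    1.1116    0.1503    0.1248    0.1500    0.0664    0.1652]
  [  0.1802    0.1511    1.1215    0.1753    0.1554    0.1642    0.1777]
  [  0.0968    0.0579    0.0830    1.0705    0.1359    0.0403    0.0644]
  [  0.1057    0.0687    0.1081    0.1467    1.0798    0.1267    0.0837]
  [  0.0634    0.0908    0.0498    0.0865    0.0764    1.1074    0.0830]
  [  0.0855    0.1271    0.0452    0.1152    0.0807    0.0533    1.0465]
Total output x = L · d:
  x_0 = 1.1197·26 + 0.0616·80 + 0.1210·64 + 0.1140·58 + 0.1393·60 + 0.0594·59 + 0.1342·93 = 72.7302
  x_1 = 0.1302·26 + 1.1116·80 + 0.1503·64 + 0.1248·58 + 0.1500·60 + 0.0664·59 + 0.1652·93 = 137.4592
  x_2 = 0.1802·26 + 0.1511·80 + 1.1215·64 + 0.1753·58 + 0.1554·60 + 0.1642·59 + 0.1777·93 = 134.2561
  x_3 = 0.0968·26 + 0.0579·80 + 0.0830·64 + 1.0705·58 + 0.1359·60 + 0.0403·59 + 0.0644·93 = 91.0708
  x_4 = 0.1057·26 + 0.0687·80 + 0.1081·64 + 0.1467·58 + 1.0798·60 + 0.1267·59 + 0.0837·93 = 103.7239
  x_5 = 0.0634·26 + 0.0908·80 + 0.0498·64 + 0.0865·58 + 0.0764·60 + 1.1074·59 + 0.0830·93 = 94.7618
  x_6 = 0.0855·26 + 0.1271·80 + 0.0452·64 + 0.1152·58 + 0.0807·60 + 0.0533·59 + 1.0465·93 = 127.2752
Output multipliers (column sums of L):
  Manufacturing: 1.7815
  Chemicals: 1.6689
  Electronics: 1.6789
  Agriculture: 1.8329
  Mining: 1.8176
  Healthcare: 1.6177
  Transport: 1.7547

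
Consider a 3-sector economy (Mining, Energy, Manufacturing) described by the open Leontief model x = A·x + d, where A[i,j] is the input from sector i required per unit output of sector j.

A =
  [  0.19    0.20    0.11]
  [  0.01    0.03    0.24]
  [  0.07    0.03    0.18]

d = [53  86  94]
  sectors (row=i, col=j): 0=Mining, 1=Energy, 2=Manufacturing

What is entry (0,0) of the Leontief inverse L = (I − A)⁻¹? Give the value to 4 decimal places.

L[0,0] = 1.2592

Form M = I − A:
  [  0.81   -0.20   -0.11]
  [ -0.01    0.97   -0.24]
  [ -0.07   -0.03    0.82]
Leontief inverse L = M⁻¹:
  [  1.2592    0.2673    0.2471]
  [  0.0399    1.0488    0.3123]
  [  0.1090    0.0612    1.2520]
Total output x = L · d:
  x_0 = 1.2592·53 + 0.2673·86 + 0.2471·94 = 112.9568
  x_1 = 0.0399·53 + 1.0488·86 + 0.3123·94 = 121.6746
  x_2 = 0.1090·53 + 0.0612·86 + 1.2520·94 = 128.7283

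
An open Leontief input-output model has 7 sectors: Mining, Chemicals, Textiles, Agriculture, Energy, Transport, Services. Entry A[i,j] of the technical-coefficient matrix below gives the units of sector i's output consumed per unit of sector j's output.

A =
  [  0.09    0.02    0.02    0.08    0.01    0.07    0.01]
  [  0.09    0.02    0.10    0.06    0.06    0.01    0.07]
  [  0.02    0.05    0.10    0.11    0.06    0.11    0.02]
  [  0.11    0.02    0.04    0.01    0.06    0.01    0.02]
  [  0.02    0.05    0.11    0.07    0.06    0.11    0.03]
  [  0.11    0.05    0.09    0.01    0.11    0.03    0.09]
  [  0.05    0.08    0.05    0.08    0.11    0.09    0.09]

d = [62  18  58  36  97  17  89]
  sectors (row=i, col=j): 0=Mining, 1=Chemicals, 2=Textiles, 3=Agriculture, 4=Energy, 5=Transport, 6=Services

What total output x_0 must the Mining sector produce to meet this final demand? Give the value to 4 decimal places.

85.4659

Form M = I − A:
  [  0.91   -0.02   -0.02   -0.08   -0.01   -0.07   -0.01]
  [ -0.09    0.98   -0.10   -0.06   -0.06   -0.01   -0.07]
  [ -0.02   -0.05    0.90   -0.11   -0.06   -0.11   -0.02]
  [ -0.11   -0.02   -0.04    0.99   -0.06   -0.01   -0.02]
  [ -0.02   -0.05   -0.11   -0.07    0.94   -0.11   -0.03]
  [ -0.11   -0.05   -0.09   -0.01   -0.11    0.97   -0.09]
  [ -0.05   -0.08   -0.05   -0.08   -0.11   -0.09    0.91]
Leontief inverse L = M⁻¹:
  [  1.1304    0.0370    0.0499    0.1052    0.0390    0.0959    0.0294]
  [  0.1346    1.0491    0.1482    0.1066    0.1029    0.0591    0.0970]
  [  0.0770    0.0825    1.1618    0.1545    0.1151    0.1580    0.0555]
  [  0.1399    0.0370    0.0699    1.0406    0.0838    0.0419    0.0357]
  [  0.0734    0.0830    0.1718    0.1158    1.1146    0.1594    0.0660]
  [  0.1628    0.0869    0.1526    0.0682    0.1640    1.0919    0.1267]
  [  0.1154    0.1207    0.1216    0.1359    0.1758    0.1501    1.1358]
Total output x = L · d:
  x_0 = 1.1304·62 + 0.0370·18 + 0.0499·58 + 0.1052·36 + 0.0390·97 + 0.0959·17 + 0.0294·89 = 85.4659
  x_1 = 0.1346·62 + 1.0491·18 + 0.1482·58 + 0.1066·36 + 0.1029·97 + 0.0591·17 + 0.0970·89 = 59.2880
  x_2 = 0.0770·62 + 0.0825·18 + 1.1618·58 + 0.1545·36 + 0.1151·97 + 0.1580·17 + 0.0555·89 = 98.0005
  x_3 = 0.1399·62 + 0.0370·18 + 0.0699·58 + 1.0406·36 + 0.0838·97 + 0.0419·17 + 0.0357·89 = 62.8753
  x_4 = 0.0734·62 + 0.0830·18 + 0.1718·58 + 0.1158·36 + 1.1146·97 + 0.1594·17 + 0.0660·89 = 136.8852
  x_5 = 0.1628·62 + 0.0869·18 + 0.1526·58 + 0.0682·36 + 0.1640·97 + 1.0919·17 + 0.1267·89 = 68.7099
  x_6 = 0.1154·62 + 0.1207·18 + 0.1216·58 + 0.1359·36 + 0.1758·97 + 0.1501·17 + 1.1358·89 = 141.9644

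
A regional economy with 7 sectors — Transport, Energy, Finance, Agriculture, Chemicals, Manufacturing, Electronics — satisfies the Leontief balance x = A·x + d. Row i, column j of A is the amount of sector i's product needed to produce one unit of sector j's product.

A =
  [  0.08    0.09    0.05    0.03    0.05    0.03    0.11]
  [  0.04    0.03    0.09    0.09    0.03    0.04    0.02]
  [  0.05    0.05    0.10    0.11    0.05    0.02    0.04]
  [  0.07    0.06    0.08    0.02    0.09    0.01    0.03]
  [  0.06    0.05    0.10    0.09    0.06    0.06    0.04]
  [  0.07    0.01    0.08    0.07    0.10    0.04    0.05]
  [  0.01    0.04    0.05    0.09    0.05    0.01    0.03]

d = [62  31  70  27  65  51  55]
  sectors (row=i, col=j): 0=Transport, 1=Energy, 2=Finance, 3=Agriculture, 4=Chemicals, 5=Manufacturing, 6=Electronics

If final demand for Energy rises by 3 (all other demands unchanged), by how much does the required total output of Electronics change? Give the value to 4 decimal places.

0.1884

Form M = I − A:
  [  0.92   -0.09   -0.05   -0.03   -0.05   -0.03   -0.11]
  [ -0.04    0.97   -0.09   -0.09   -0.03   -0.04   -0.02]
  [ -0.05   -0.05    0.90   -0.11   -0.05   -0.02   -0.04]
  [ -0.07   -0.06   -0.08    0.98   -0.09   -0.01   -0.03]
  [ -0.06   -0.05   -0.10   -0.09    0.94   -0.06   -0.04]
  [ -0.07   -0.01   -0.08   -0.07   -0.10    0.96   -0.05]
  [ -0.01   -0.04   -0.05   -0.09   -0.05   -0.01    0.97]
Leontief inverse L = M⁻¹:
  [  1.1155    0.1250    0.1041    0.0822    0.0896    0.0502    0.1422]
  [  0.0722    1.0584    0.1360    0.1288    0.0654    0.0551    0.0451]
  [  0.0883    0.0856    1.1561    0.1580    0.0919    0.0385    0.0701]
  [  0.1029    0.0912    0.1291    1.0652    0.1234    0.0291    0.0584]
  [  0.1028    0.0877    0.1617    0.1437    1.1071    0.0817    0.0744]
  [  0.1095    0.0463    0.1362    0.1195    0.1433    1.0609    0.0833]
  [  0.0350    0.0628    0.0880    0.1218    0.0784    0.0226    1.0480]
Total output x = L · d:
  x_0 = 1.1155·62 + 0.1250·31 + 0.1041·70 + 0.0822·27 + 0.0896·65 + 0.0502·51 + 0.1422·55 = 98.7456
  x_1 = 0.0722·62 + 1.0584·31 + 0.1360·70 + 0.1288·27 + 0.0654·65 + 0.0551·51 + 0.0451·55 = 59.8235
  x_2 = 0.0883·62 + 0.0856·31 + 1.1561·70 + 0.1580·27 + 0.0919·65 + 0.0385·51 + 0.0701·55 = 105.1125
  x_3 = 0.1029·62 + 0.0912·31 + 0.1291·70 + 1.0652·27 + 0.1234·65 + 0.0291·51 + 0.0584·55 = 59.7243
  x_4 = 0.1028·62 + 0.0877·31 + 0.1617·70 + 0.1437·27 + 1.1071·65 + 0.0817·51 + 0.0744·55 = 104.5099
  x_5 = 0.1095·62 + 0.0463·31 + 0.1362·70 + 0.1195·27 + 0.1433·65 + 1.0609·51 + 0.0833·55 = 88.9829
  x_6 = 0.0350·62 + 0.0628·31 + 0.0880·70 + 0.1218·27 + 0.0784·65 + 0.0226·51 + 1.0480·55 = 77.4500
Δx_6 = L[6,1] · Δd_1 = 0.0628 · 3 = 0.1884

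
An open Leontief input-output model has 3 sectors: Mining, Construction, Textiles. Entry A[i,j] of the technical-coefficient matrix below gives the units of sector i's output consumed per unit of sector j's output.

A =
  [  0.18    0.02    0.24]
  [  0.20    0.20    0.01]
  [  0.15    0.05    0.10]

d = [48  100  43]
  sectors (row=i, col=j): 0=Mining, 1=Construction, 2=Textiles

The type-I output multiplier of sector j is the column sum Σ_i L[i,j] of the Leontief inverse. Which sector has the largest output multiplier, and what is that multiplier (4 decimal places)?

Mining (1.8571)

Form M = I − A:
  [  0.82   -0.02   -0.24]
  [ -0.20    0.80   -0.01]
  [ -0.15   -0.05    0.90]
Leontief inverse L = M⁻¹:
  [  1.2960    0.0540    0.3462]
  [  0.3269    1.2645    0.1012]
  [  0.2342    0.0793    1.1744]
Total output x = L · d:
  x_0 = 1.2960·48 + 0.0540·100 + 0.3462·43 = 82.4998
  x_1 = 0.3269·48 + 1.2645·100 + 0.1012·43 = 146.4958
  x_2 = 0.2342·48 + 0.0793·100 + 1.1744·43 = 69.6664
Output multipliers (column sums of L):
  Mining: 1.8571
  Construction: 1.3978
  Textiles: 1.6219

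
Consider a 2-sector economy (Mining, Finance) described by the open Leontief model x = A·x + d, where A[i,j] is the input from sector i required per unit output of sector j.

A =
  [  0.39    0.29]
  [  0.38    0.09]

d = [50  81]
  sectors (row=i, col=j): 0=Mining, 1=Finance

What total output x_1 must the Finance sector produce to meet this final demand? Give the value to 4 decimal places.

Form M = I − A:
  [  0.61   -0.29]
  [ -0.38    0.91]
Leontief inverse L = M⁻¹:
  [  2.0454    0.6518]
  [  0.8541    1.3711]
Total output x = L · d:
  x_0 = 2.0454·50 + 0.6518·81 = 155.0686
  x_1 = 0.8541·50 + 1.3711·81 = 153.7649

153.7649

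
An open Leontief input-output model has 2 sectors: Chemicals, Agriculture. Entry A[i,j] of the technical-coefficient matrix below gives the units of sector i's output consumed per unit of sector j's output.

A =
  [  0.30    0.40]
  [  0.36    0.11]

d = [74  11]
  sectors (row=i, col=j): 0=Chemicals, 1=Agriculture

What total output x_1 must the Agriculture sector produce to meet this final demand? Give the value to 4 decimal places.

71.6910

Form M = I − A:
  [  0.70   -0.40]
  [ -0.36    0.89]
Leontief inverse L = M⁻¹:
  [  1.8580    0.8351]
  [  0.7516    1.4614]
Total output x = L · d:
  x_0 = 1.8580·74 + 0.8351·11 = 146.6806
  x_1 = 0.7516·74 + 1.4614·11 = 71.6910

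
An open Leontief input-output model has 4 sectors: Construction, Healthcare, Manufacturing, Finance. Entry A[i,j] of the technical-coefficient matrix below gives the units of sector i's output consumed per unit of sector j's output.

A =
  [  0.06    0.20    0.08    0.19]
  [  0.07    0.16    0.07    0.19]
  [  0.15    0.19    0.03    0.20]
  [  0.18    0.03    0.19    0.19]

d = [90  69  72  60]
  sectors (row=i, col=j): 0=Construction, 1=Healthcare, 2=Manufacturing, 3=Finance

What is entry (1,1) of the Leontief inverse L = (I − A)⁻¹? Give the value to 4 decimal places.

L[1,1] = 1.2955

Form M = I − A:
  [  0.94   -0.20   -0.08   -0.19]
  [ -0.07    0.84   -0.07   -0.19]
  [ -0.15   -0.19    0.97   -0.20]
  [ -0.18   -0.03   -0.19    0.81]
Leontief inverse L = M⁻¹:
  [  1.2017    0.3473    0.2053    0.4141]
  [  0.2027    1.2955    0.1881    0.3979]
  [  0.2965    0.3502    1.1668    0.4398]
  [  0.3441    0.2073    0.3263    1.4445]
Total output x = L · d:
  x_0 = 1.2017·90 + 0.3473·69 + 0.2053·72 + 0.4141·60 = 171.7474
  x_1 = 0.2027·90 + 1.2955·69 + 0.1881·72 + 0.3979·60 = 145.0504
  x_2 = 0.2965·90 + 0.3502·69 + 1.1668·72 + 0.4398·60 = 161.2462
  x_3 = 0.3441·90 + 0.2073·69 + 0.3263·72 + 1.4445·60 = 155.4356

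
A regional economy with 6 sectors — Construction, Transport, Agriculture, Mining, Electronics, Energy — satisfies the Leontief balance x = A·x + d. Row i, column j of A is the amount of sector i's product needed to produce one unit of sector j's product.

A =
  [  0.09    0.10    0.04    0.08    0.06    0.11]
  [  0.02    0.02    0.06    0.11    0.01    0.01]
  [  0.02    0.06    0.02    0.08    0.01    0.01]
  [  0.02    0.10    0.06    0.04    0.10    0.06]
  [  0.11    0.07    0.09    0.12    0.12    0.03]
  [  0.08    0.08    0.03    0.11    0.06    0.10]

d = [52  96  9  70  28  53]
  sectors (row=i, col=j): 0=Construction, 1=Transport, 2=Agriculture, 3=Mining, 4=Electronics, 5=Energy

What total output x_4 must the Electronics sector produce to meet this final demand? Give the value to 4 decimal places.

73.1161

Form M = I − A:
  [  0.91   -0.10   -0.04   -0.08   -0.06   -0.11]
  [ -0.02    0.98   -0.06   -0.11   -0.01   -0.01]
  [ -0.02   -0.06    0.98   -0.08   -0.01   -0.01]
  [ -0.02   -0.10   -0.06    0.96   -0.10   -0.06]
  [ -0.11   -0.07   -0.09   -0.12    0.88   -0.03]
  [ -0.08   -0.08   -0.03   -0.11   -0.06    0.90]
Leontief inverse L = M⁻¹:
  [  1.1340    0.1563    0.0797    0.1502    0.1076    0.1548]
  [  0.0340    1.0471    0.0776    0.1364    0.0324    0.0268]
  [  0.0325    0.0815    1.0365    0.1048    0.0285    0.0243]
  [  0.0534    0.1400    0.0931    1.0970    0.1369    0.0868]
  [  0.1592    0.1349    0.1372    0.1959    1.1777    0.0748]
  [  0.1220    0.1358    0.0691    0.1761    0.1086    1.1437]
Total output x = L · d:
  x_0 = 1.1340·52 + 0.1563·96 + 0.0797·9 + 0.1502·70 + 0.1076·28 + 0.1548·53 = 96.4216
  x_1 = 0.0340·52 + 1.0471·96 + 0.0776·9 + 0.1364·70 + 0.0324·28 + 0.0268·53 = 114.8621
  x_2 = 0.0325·52 + 0.0815·96 + 1.0365·9 + 0.1048·70 + 0.0285·28 + 0.0243·53 = 28.2581
  x_3 = 0.0534·52 + 0.1400·96 + 0.0931·9 + 1.0970·70 + 0.1369·28 + 0.0868·53 = 102.2718
  x_4 = 0.1592·52 + 0.1349·96 + 0.1372·9 + 0.1959·70 + 1.1777·28 + 0.0748·53 = 73.1161
  x_5 = 0.1220·52 + 0.1358·96 + 0.0691·9 + 0.1761·70 + 0.1086·28 + 1.1437·53 = 95.9859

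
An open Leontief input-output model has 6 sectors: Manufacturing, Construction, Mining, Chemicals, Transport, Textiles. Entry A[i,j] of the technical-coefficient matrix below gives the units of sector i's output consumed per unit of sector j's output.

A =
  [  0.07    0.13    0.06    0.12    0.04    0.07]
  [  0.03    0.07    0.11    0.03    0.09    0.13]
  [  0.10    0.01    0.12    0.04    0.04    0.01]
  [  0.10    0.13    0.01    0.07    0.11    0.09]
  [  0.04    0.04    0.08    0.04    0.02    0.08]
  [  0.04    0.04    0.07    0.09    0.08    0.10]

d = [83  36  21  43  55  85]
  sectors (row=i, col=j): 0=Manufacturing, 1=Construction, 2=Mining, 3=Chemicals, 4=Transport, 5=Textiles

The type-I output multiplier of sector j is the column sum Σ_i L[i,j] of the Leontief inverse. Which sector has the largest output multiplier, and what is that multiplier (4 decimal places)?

Textiles (1.8194)

Form M = I − A:
  [  0.93   -0.13   -0.06   -0.12   -0.04   -0.07]
  [ -0.03    0.93   -0.11   -0.03   -0.09   -0.13]
  [ -0.10   -0.01    0.88   -0.04   -0.04   -0.01]
  [ -0.10   -0.13   -0.01    0.93   -0.11   -0.09]
  [ -0.04   -0.04   -0.08   -0.04    0.98   -0.08]
  [ -0.04   -0.04   -0.07   -0.09   -0.08    0.90]
Leontief inverse L = M⁻¹:
  [  1.1240    0.1933    0.1233    0.1747    0.1000    0.1431]
  [  0.0767    1.1126    0.1726    0.0773    0.1364    0.1885]
  [  0.1397    0.0477    1.1626    0.0769    0.0698    0.0446]
  [  0.1501    0.1938    0.0759    1.1276    0.1673    0.1682]
  [  0.0735    0.0723    0.1200    0.0737    1.0529    0.1185]
  [  0.0858    0.0876    0.1218    0.1365    0.1263    1.1567]
Total output x = L · d:
  x_0 = 1.1240·83 + 0.1933·36 + 0.1233·21 + 0.1747·43 + 0.1000·55 + 0.1431·85 = 128.0106
  x_1 = 0.0767·83 + 1.1126·36 + 0.1726·21 + 0.0773·43 + 0.1364·55 + 0.1885·85 = 76.8949
  x_2 = 0.1397·83 + 0.0477·36 + 1.1626·21 + 0.0769·43 + 0.0698·55 + 0.0446·85 = 48.6649
  x_3 = 0.1501·83 + 0.1938·36 + 0.0759·21 + 1.1276·43 + 0.1673·55 + 0.1682·85 = 93.0125
  x_4 = 0.0735·83 + 0.0723·36 + 0.1200·21 + 0.0737·43 + 1.0529·55 + 0.1185·85 = 82.3742
  x_5 = 0.0858·83 + 0.0876·36 + 0.1218·21 + 0.1365·43 + 0.1263·55 + 1.1567·85 = 123.9598
Output multipliers (column sums of L):
  Manufacturing: 1.6499
  Construction: 1.7073
  Mining: 1.7762
  Chemicals: 1.6668
  Transport: 1.6526
  Textiles: 1.8194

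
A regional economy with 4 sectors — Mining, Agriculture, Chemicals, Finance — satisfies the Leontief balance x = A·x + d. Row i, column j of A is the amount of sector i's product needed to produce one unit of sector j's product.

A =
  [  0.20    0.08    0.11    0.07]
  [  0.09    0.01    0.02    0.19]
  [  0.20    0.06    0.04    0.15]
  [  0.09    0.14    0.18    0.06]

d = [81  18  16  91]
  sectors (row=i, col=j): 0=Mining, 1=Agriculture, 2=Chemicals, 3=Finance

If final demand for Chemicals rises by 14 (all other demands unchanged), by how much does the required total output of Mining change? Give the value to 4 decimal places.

2.5861

Form M = I − A:
  [  0.80   -0.08   -0.11   -0.07]
  [ -0.09    0.99   -0.02   -0.19]
  [ -0.20   -0.06    0.96   -0.15]
  [ -0.09   -0.14   -0.18    0.94]
Leontief inverse L = M⁻¹:
  [  1.3297    0.1408    0.1847    0.1570]
  [  0.1684    1.0631    0.0867    0.2413]
  [  0.3210    0.1264    1.1240    0.2288]
  [  0.2139    0.1960    0.2458    1.1586]
Total output x = L · d:
  x_0 = 1.3297·81 + 0.1408·18 + 0.1847·16 + 0.1570·91 = 127.4789
  x_1 = 0.1684·81 + 1.0631·18 + 0.0867·16 + 0.2413·91 = 56.1170
  x_2 = 0.3210·81 + 0.1264·18 + 1.1240·16 + 0.2288·91 = 67.0784
  x_3 = 0.2139·81 + 0.1960·18 + 0.2458·16 + 1.1586·91 = 130.2166
Δx_0 = L[0,2] · Δd_2 = 0.1847 · 14 = 2.5861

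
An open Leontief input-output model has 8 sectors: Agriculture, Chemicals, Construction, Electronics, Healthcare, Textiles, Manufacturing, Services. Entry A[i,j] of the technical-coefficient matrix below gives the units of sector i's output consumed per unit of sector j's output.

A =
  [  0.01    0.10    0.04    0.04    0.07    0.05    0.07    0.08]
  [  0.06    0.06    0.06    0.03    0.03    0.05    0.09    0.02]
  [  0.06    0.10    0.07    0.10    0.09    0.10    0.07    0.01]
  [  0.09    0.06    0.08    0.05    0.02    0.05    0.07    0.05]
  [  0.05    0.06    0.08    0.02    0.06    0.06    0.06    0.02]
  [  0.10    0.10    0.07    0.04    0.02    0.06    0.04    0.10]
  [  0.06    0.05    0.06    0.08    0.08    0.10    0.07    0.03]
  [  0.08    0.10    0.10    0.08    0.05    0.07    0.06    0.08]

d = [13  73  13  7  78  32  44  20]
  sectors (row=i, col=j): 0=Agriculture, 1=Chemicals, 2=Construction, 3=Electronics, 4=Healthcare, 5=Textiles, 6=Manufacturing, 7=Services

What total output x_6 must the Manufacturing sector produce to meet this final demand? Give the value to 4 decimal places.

Form M = I − A:
  [  0.99   -0.10   -0.04   -0.04   -0.07   -0.05   -0.07   -0.08]
  [ -0.06    0.94   -0.06   -0.03   -0.03   -0.05   -0.09   -0.02]
  [ -0.06   -0.10    0.93   -0.10   -0.09   -0.10   -0.07   -0.01]
  [ -0.09   -0.06   -0.08    0.95   -0.02   -0.05   -0.07   -0.05]
  [ -0.05   -0.06   -0.08   -0.02    0.94   -0.06   -0.06   -0.02]
  [ -0.10   -0.10   -0.07   -0.04   -0.02    0.94   -0.04   -0.10]
  [ -0.06   -0.05   -0.06   -0.08   -0.08   -0.10    0.93   -0.03]
  [ -0.08   -0.10   -0.10   -0.08   -0.05   -0.07   -0.06    0.92]
Leontief inverse L = M⁻¹:
  [  1.0701    0.1702    0.1049    0.0901    0.1172    0.1125    0.1320    0.1219]
  [  0.1094    1.1220    0.1133    0.0749    0.0739    0.1058    0.1440    0.0570]
  [  0.1358    0.1905    1.1502    0.1615    0.1497    0.1785    0.1489    0.0647]
  [  0.1484    0.1357    0.1439    1.1040    0.0716    0.1151    0.1340    0.0959]
  [  0.1008    0.1244    0.1353    0.0650    1.1049    0.1168    0.1147    0.0569]
  [  0.1664    0.1869    0.1433    0.0996    0.0760    1.1314    0.1124    0.1538]
  [  0.1281    0.1325    0.1325    0.1364    0.1343    0.1710    1.1393    0.0815]
  [  0.1591    0.1989    0.1859    0.1495    0.1153    0.1543    0.1440    1.1392]
Total output x = L · d:
  x_0 = 1.0701·13 + 0.1702·73 + 0.1049·13 + 0.0901·7 + 0.1172·78 + 0.1125·32 + 0.1320·44 + 0.1219·20 = 49.3129
  x_1 = 0.1094·13 + 1.1220·73 + 0.1133·13 + 0.0749·7 + 0.0739·78 + 0.1058·32 + 0.1440·44 + 0.0570·20 = 101.9546
  x_2 = 0.1358·13 + 0.1905·73 + 1.1502·13 + 0.1615·7 + 0.1497·78 + 0.1785·32 + 0.1489·44 + 0.0647·20 = 56.9819
  x_3 = 0.1484·13 + 0.1357·73 + 0.1439·13 + 1.1040·7 + 0.0716·78 + 0.1151·32 + 0.1340·44 + 0.0959·20 = 38.5155
  x_4 = 0.1008·13 + 0.1244·73 + 0.1353·13 + 0.0650·7 + 1.1049·78 + 0.1168·32 + 0.1147·44 + 0.0569·20 = 108.7109
  x_5 = 0.1664·13 + 0.1869·73 + 0.1433·13 + 0.0996·7 + 0.0760·78 + 1.1314·32 + 0.1124·44 + 0.1538·20 = 68.5206
  x_6 = 0.1281·13 + 0.1325·73 + 0.1325·13 + 0.1364·7 + 0.1343·78 + 0.1710·32 + 1.1393·44 + 0.0815·20 = 81.7190
  x_7 = 0.1591·13 + 0.1989·73 + 0.1859·13 + 0.1495·7 + 0.1153·78 + 0.1543·32 + 0.1440·44 + 1.1392·20 = 63.1033

81.7190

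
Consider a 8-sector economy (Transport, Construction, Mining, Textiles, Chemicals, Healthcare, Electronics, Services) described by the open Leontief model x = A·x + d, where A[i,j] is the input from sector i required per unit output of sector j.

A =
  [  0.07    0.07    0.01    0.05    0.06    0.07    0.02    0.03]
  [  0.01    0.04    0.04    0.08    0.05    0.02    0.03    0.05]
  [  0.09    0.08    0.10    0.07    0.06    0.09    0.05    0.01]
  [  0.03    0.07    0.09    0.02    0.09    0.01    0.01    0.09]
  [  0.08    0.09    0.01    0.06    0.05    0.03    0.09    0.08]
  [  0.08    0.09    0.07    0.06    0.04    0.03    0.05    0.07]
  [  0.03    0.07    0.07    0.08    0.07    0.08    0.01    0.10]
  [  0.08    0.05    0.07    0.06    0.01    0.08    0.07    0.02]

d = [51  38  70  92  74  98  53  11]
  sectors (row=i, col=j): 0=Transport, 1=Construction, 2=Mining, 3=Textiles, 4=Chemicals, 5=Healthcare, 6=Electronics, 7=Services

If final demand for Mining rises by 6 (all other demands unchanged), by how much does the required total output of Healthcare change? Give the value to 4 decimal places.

0.7165

Form M = I − A:
  [  0.93   -0.07   -0.01   -0.05   -0.06   -0.07   -0.02   -0.03]
  [ -0.01    0.96   -0.04   -0.08   -0.05   -0.02   -0.03   -0.05]
  [ -0.09   -0.08    0.90   -0.07   -0.06   -0.09   -0.05   -0.01]
  [ -0.03   -0.07   -0.09    0.98   -0.09   -0.01   -0.01   -0.09]
  [ -0.08   -0.09   -0.01   -0.06    0.95   -0.03   -0.09   -0.08]
  [ -0.08   -0.09   -0.07   -0.06   -0.04    0.97   -0.05   -0.07]
  [ -0.03   -0.07   -0.07   -0.08   -0.07   -0.08    0.99   -0.10]
  [ -0.08   -0.05   -0.07   -0.06   -0.01   -0.08   -0.07    0.98]
Leontief inverse L = M⁻¹:
  [  1.1079    0.1164    0.0443    0.0892    0.0958    0.0999    0.0476    0.0683]
  [  0.0425    1.0797    0.0750    0.1131    0.0818    0.0473    0.0542    0.0831]
  [  0.1480    0.1503    1.1564    0.1292    0.1156    0.1386    0.0893    0.0643]
  [  0.0759    0.1206    0.1314    1.0658    0.1272    0.0492    0.0456    0.1262]
  [  0.1264    0.1475    0.0568    0.1122    1.0961    0.0734    0.1235    0.1296]
  [  0.1294    0.1487    0.1194    0.1124    0.0869    1.0748    0.0846    0.1156]
  [  0.0853    0.1334    0.1245    0.1338    0.1172    0.1244    1.0510    0.1487]
  [  0.1258    0.1059    0.1173    0.1074    0.0547    0.1209    0.0991    1.0639]
Total output x = L · d:
  x_0 = 1.1079·51 + 0.1164·38 + 0.0443·70 + 0.0892·92 + 0.0958·74 + 0.0999·98 + 0.0476·53 + 0.0683·11 = 92.3882
  x_1 = 0.0425·51 + 1.0797·38 + 0.0750·70 + 0.1131·92 + 0.0818·74 + 0.0473·98 + 0.0542·53 + 0.0831·11 = 73.3322
  x_2 = 0.1480·51 + 0.1503·38 + 1.1564·70 + 0.1292·92 + 0.1156·74 + 0.1386·98 + 0.0893·53 + 0.0643·11 = 133.6760
  x_3 = 0.0759·51 + 0.1206·38 + 0.1314·70 + 1.0658·92 + 0.1272·74 + 0.0492·98 + 0.0456·53 + 0.1262·11 = 133.7417
  x_4 = 0.1264·51 + 0.1475·38 + 0.0568·70 + 0.1122·92 + 1.0961·74 + 0.0734·98 + 0.1235·53 + 0.1296·11 = 122.6255
  x_5 = 0.1294·51 + 0.1487·38 + 0.1194·70 + 0.1124·92 + 0.0869·74 + 1.0748·98 + 0.0846·53 + 0.1156·11 = 148.4602
  x_6 = 0.0853·51 + 0.1334·38 + 0.1245·70 + 0.1338·92 + 0.1172·74 + 0.1244·98 + 1.0510·53 + 0.1487·11 = 108.6461
  x_7 = 0.1258·51 + 0.1059·38 + 0.1173·70 + 0.1074·92 + 0.0547·74 + 0.1209·98 + 0.0991·53 + 1.0639·11 = 61.3753
Δx_5 = L[5,2] · Δd_2 = 0.1194 · 6 = 0.7165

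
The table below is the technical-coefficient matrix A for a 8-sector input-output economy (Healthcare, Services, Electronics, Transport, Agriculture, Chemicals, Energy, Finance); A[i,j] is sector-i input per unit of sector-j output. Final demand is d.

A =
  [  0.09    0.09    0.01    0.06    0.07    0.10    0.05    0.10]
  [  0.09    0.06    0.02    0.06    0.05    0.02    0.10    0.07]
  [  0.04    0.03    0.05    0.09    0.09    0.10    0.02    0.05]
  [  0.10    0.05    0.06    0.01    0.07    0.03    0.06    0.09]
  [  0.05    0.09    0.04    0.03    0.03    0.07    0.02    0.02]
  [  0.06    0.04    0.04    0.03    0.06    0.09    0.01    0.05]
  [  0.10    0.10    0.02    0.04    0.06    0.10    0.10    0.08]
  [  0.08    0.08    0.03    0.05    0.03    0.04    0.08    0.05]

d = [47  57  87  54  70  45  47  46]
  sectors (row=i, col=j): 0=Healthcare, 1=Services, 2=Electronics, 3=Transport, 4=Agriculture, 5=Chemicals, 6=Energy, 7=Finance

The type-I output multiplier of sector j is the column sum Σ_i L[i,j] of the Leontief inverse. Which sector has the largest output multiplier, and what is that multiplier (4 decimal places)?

Healthcare (2.1631)

Form M = I − A:
  [  0.91   -0.09   -0.01   -0.06   -0.07   -0.10   -0.05   -0.10]
  [ -0.09    0.94   -0.02   -0.06   -0.05   -0.02   -0.10   -0.07]
  [ -0.04   -0.03    0.95   -0.09   -0.09   -0.10   -0.02   -0.05]
  [ -0.10   -0.05   -0.06    0.99   -0.07   -0.03   -0.06   -0.09]
  [ -0.05   -0.09   -0.04   -0.03    0.97   -0.07   -0.02   -0.02]
  [ -0.06   -0.04   -0.04   -0.03   -0.06    0.91   -0.01   -0.05]
  [ -0.10   -0.10   -0.02   -0.04   -0.06   -0.10    0.90   -0.08]
  [ -0.08   -0.08   -0.03   -0.05   -0.03   -0.04   -0.08    0.95]
Leontief inverse L = M⁻¹:
  [  1.1743    0.1652    0.0428    0.1072    0.1276    0.1704    0.1115    0.1692]
  [  0.1645    1.1275    0.0470    0.1011    0.1005    0.0822    0.1571    0.1321]
  [  0.1037    0.0864    1.0805    0.1264    0.1381    0.1581    0.0617    0.1026]
  [  0.1688    0.1147    0.0867    1.0535    0.1194    0.0932    0.1111    0.1474]
  [  0.1004    0.1331    0.0606    0.0609    1.0675    0.1137    0.0563    0.0625]
  [  0.1117    0.0865    0.0629    0.0617    0.0989    1.1386    0.0445    0.0930]
  [  0.1909    0.1817    0.0538    0.0916    0.1228    0.1785    1.1677    0.1553]
  [  0.1488    0.1408    0.0553    0.0892    0.0781    0.0977    0.1324    1.1080]
Total output x = L · d:
  x_0 = 1.1743·47 + 0.1652·57 + 0.0428·87 + 0.1072·54 + 0.1276·70 + 0.1704·45 + 0.1115·47 + 0.1692·46 = 103.7510
  x_1 = 0.1645·47 + 1.1275·57 + 0.0470·87 + 0.1011·54 + 0.1005·70 + 0.0822·45 + 0.1571·47 + 0.1321·46 = 105.7527
  x_2 = 0.1037·47 + 0.0864·57 + 1.0805·87 + 0.1264·54 + 0.1381·70 + 0.1581·45 + 0.0617·47 + 0.1026·46 = 135.0342
  x_3 = 0.1688·47 + 0.1147·57 + 0.0867·87 + 1.0535·54 + 0.1194·70 + 0.0932·45 + 0.1111·47 + 0.1474·46 = 103.4508
  x_4 = 0.1004·47 + 0.1331·57 + 0.0606·87 + 0.0609·54 + 1.0675·70 + 0.1137·45 + 0.0563·47 + 0.0625·46 = 106.2292
  x_5 = 0.1117·47 + 0.0865·57 + 0.0629·87 + 0.0617·54 + 0.0989·70 + 1.1386·45 + 0.0445·47 + 0.0930·46 = 83.5112
  x_6 = 0.1909·47 + 0.1817·57 + 0.0538·87 + 0.0916·54 + 0.1228·70 + 0.1785·45 + 1.1677·47 + 0.1553·46 = 107.6115
  x_7 = 0.1488·47 + 0.1408·57 + 0.0553·87 + 0.0892·54 + 0.0781·70 + 0.0977·45 + 0.1324·47 + 1.1080·46 = 91.7054
Output multipliers (column sums of L):
  Healthcare: 2.1631
  Services: 2.0360
  Electronics: 1.4897
  Transport: 1.6917
  Agriculture: 1.8529
  Chemicals: 2.0324
  Energy: 1.8423
  Finance: 1.9701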